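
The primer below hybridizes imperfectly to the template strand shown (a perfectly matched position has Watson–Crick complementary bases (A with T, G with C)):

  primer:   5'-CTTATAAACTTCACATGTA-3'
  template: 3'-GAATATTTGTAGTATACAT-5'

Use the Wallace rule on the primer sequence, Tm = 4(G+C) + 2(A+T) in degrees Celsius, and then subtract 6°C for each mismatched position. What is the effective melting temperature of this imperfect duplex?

36°C

Primer base counts: A=7, T=7, G=1, C=4 → A+T=14, G+C=5
Perfect-match Tm = 2(14) + 4(5) = 28 + 20 = 48°C
Mismatches (positions where the bases are not complementary): 2 (at positions 10, 14)
Effective Tm = 48 − 2×6 = 48 − 12 = 36°C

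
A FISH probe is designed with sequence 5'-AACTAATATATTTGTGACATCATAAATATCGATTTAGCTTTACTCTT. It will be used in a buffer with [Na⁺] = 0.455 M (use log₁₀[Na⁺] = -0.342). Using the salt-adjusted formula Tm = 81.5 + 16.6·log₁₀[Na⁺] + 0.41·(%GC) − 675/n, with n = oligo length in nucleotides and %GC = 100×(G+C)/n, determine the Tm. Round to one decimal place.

Length n = 47. Scanning the sequence gives T=20, C=7, G=4, A=16.
G+C = 11, so %GC = 11/47 × 100 = 23.404%
Salt term: 16.6 × (-0.342) = -5.677
GC term: 0.41 × 23.404 = 9.596; length term: −675/47 = −14.362
Tm = 81.5 + (-5.677) + 9.596 − 14.362 = 71.057 → 71.1°C

71.1°C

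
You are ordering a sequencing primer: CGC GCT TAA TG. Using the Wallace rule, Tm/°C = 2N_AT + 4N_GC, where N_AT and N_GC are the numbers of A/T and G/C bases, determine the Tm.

34°C

T=3, G=3, C=3, A=2
So N_AT = 5 and N_GC = 6.
Tm = 4·6 + 2·5 = 24 + 10 = 34°C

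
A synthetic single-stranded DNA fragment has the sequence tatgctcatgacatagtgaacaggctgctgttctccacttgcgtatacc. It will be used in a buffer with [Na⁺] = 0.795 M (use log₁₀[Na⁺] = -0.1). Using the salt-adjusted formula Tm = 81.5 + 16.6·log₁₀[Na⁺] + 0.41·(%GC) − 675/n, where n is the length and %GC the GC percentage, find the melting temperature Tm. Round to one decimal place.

Length n = 49. Base counts: T=15, A=11, C=13, G=10
G+C = 23, so %GC = 23/49 × 100 = 46.939%
Salt term: 16.6 × (-0.1) = -1.66
GC term: 0.41 × 46.939 = 19.245; length term: −675/49 = −13.776
Tm = 81.5 + (-1.66) + 19.245 − 13.776 = 85.309 → 85.3°C

85.3°C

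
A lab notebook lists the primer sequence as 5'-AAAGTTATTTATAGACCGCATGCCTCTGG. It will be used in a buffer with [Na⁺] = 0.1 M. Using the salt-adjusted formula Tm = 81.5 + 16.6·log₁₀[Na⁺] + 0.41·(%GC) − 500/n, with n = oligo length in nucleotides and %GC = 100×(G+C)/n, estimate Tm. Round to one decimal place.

Length n = 29. Counting bases: T=9, C=6, G=6, A=8
G+C = 12, so %GC = 12/29 × 100 = 41.379%
Salt term: 16.6 × (-1) = -16.6
GC term: 0.41 × 41.379 = 16.965; length term: −500/29 = −17.241
Tm = 81.5 + (-16.6) + 16.965 − 17.241 = 64.624 → 64.6°C

64.6°C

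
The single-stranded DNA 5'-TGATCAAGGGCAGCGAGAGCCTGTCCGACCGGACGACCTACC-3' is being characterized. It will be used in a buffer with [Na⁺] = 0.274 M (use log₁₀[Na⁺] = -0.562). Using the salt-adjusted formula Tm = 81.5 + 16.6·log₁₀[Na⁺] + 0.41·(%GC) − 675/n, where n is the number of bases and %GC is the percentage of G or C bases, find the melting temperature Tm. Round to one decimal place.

82.5°C

Length n = 42. Counting bases: A=10, G=13, T=5, C=14
G+C = 27, so %GC = 27/42 × 100 = 64.286%
Salt term: 16.6 × (-0.562) = -9.329
GC term: 0.41 × 64.286 = 26.357; length term: −675/42 = −16.071
Tm = 81.5 + (-9.329) + 26.357 − 16.071 = 82.457 → 82.5°C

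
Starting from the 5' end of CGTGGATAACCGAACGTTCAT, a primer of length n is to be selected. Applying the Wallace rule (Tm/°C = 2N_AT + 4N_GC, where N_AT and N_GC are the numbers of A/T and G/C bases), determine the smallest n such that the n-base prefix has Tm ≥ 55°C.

First 18 bases: CGTGGATAACCGAACGTT → Tm = 54°C (< 55°C)
First 19 bases: CGTGGATAACCGAACGTTC → Tm = 58°C (≥ 55°C)
Since every base adds ≥2°C, Tm only increases with n, so the threshold is first crossed at n = 19.

n = 19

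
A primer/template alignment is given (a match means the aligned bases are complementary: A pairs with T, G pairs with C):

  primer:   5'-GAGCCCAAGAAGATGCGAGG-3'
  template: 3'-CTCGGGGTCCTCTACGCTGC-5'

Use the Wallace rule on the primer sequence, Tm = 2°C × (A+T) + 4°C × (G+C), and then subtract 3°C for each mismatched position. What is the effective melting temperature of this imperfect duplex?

55°C

Primer base counts: A=7, T=1, G=8, C=4 → A+T=8, G+C=12
Perfect-match Tm = 2(8) + 4(12) = 16 + 48 = 64°C
Mismatches (positions where the bases are not complementary): 3 (at positions 7, 10, 19)
Effective Tm = 64 − 3×3 = 64 − 9 = 55°C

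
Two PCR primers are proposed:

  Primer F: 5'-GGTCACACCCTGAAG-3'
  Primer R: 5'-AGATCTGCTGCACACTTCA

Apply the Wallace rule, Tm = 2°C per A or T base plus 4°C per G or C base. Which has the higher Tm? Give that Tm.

Primer F: A+T=6, G+C=9 → Tm = 2(6)+4(9) = 48°C
Primer R: A+T=10, G+C=9 → Tm = 2(10)+4(9) = 56°C
48°C vs 56°C → primer R is higher.

Primer R, 56°C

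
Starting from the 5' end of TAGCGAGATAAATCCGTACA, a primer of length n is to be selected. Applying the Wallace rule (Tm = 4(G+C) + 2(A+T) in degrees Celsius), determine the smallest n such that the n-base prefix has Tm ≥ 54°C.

First 18 bases: TAGCGAGATAAATCCGTA → Tm = 50°C (< 54°C)
First 19 bases: TAGCGAGATAAATCCGTAC → Tm = 54°C (≥ 54°C)
Each additional base adds 2°C (A/T) or 4°C (G/C), so Tm is non-decreasing in n; n = 19 is the first length to reach 54°C.

n = 19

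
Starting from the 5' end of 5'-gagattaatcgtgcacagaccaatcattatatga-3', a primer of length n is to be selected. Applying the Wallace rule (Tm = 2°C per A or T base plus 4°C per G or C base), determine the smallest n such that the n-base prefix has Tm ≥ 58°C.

n = 20

First 19 bases: GAGATTAATCGTGCACAGA → Tm = 54°C (< 58°C)
First 20 bases: GAGATTAATCGTGCACAGAC → Tm = 58°C (≥ 58°C)
Each additional base adds 2°C (A/T) or 4°C (G/C), so Tm is non-decreasing in n; n = 20 is the first length to reach 58°C.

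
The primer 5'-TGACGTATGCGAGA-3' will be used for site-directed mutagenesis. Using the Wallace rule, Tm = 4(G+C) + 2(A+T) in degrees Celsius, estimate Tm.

42°C

Base counts: T=3, G=5, C=2, A=4
A+T = 7, G+C = 7
Tm = 4·7 + 2·7 = 28 + 14 = 42°C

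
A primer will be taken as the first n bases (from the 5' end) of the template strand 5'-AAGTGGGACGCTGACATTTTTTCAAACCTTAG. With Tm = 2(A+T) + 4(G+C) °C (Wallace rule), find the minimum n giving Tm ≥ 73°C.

n = 27

First 26 bases: AAGTGGGACGCTGACATTTTTTCAAA → Tm = 72°C (< 73°C)
First 27 bases: AAGTGGGACGCTGACATTTTTTCAAAC → Tm = 76°C (≥ 73°C)
Since every base adds ≥2°C, Tm only increases with n, so the threshold is first crossed at n = 27.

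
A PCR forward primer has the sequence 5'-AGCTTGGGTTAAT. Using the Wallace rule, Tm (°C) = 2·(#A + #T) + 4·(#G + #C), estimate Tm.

36°C

Base counts: T=5, C=1, A=3, G=4
A+T = 8, G+C = 5
Tm = 2×8 + 4×5 = 36°C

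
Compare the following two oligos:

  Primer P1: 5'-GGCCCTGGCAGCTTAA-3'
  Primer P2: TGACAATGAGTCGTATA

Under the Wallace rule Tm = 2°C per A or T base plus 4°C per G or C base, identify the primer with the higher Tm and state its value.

Primer P1: A+T=6, G+C=10 → Tm = 2(6)+4(10) = 52°C
Primer P2: A+T=11, G+C=6 → Tm = 2(11)+4(6) = 46°C
52°C vs 46°C → primer P1 is higher.

Primer P1, 52°C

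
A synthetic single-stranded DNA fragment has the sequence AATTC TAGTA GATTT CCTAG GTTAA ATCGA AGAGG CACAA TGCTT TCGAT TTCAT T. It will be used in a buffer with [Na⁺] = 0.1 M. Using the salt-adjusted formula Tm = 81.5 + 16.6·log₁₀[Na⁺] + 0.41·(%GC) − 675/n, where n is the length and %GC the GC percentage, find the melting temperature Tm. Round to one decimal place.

Length n = 56. A=17, G=10, T=20, C=9
G+C = 19, so %GC = 19/56 × 100 = 33.929%
Salt term: 16.6 × (-1) = -16.6
GC term: 0.41 × 33.929 = 13.911; length term: −675/56 = −12.054
Tm = 81.5 + (-16.6) + 13.911 − 12.054 = 66.757 → 66.8°C

66.8°C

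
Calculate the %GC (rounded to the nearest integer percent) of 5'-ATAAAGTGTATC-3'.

25%

Base counts: C=1, G=2, A=5, T=4
G+C = 2 + 1 = 3 out of 12 bases
%GC = 3/12 × 100 = 25% ≈ 25%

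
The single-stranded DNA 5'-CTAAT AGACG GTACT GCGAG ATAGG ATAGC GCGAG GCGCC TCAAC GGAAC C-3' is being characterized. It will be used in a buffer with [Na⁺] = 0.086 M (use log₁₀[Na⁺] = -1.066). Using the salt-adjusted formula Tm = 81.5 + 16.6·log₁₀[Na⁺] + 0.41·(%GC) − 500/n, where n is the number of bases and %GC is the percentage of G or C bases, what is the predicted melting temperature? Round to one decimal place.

Length n = 51. Counting bases: C=13, A=15, T=7, G=16
G+C = 29, so %GC = 29/51 × 100 = 56.863%
Salt term: 16.6 × (-1.066) = -17.696
GC term: 0.41 × 56.863 = 23.314; length term: −500/51 = −9.804
Tm = 81.5 + (-17.696) + 23.314 − 9.804 = 77.314 → 77.3°C

77.3°C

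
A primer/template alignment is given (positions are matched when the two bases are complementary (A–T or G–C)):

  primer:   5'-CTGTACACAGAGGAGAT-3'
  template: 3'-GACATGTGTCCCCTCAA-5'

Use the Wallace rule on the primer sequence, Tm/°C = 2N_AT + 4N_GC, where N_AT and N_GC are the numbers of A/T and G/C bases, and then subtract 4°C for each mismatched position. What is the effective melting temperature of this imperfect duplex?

42°C

Primer base counts: A=6, T=3, G=5, C=3 → A+T=9, G+C=8
Perfect-match Tm = 2(9) + 4(8) = 18 + 32 = 50°C
Mismatches (positions where the bases are not complementary): 2 (at positions 11, 16)
Effective Tm = 50 − 2×4 = 50 − 8 = 42°C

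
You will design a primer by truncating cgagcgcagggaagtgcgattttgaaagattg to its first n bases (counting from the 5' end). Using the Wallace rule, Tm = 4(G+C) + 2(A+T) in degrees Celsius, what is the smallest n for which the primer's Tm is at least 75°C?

First 23 bases: CGAGCGCAGGGAAGTGCGATTTT → Tm = 72°C (< 75°C)
First 24 bases: CGAGCGCAGGGAAGTGCGATTTTG → Tm = 76°C (≥ 75°C)
Each additional base adds 2°C (A/T) or 4°C (G/C), so Tm is non-decreasing in n; n = 24 is the first length to reach 75°C.

n = 24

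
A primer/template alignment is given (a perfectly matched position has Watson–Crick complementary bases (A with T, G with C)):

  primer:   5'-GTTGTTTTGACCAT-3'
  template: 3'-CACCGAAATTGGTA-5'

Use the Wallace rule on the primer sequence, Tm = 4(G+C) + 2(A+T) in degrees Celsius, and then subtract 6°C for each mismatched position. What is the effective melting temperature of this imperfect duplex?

Primer base counts: A=2, T=7, G=3, C=2 → A+T=9, G+C=5
Perfect-match Tm = 2(9) + 4(5) = 18 + 20 = 38°C
Mismatches (positions where the bases are not complementary): 3 (at positions 3, 5, 9)
Effective Tm = 38 − 3×6 = 38 − 18 = 20°C

20°C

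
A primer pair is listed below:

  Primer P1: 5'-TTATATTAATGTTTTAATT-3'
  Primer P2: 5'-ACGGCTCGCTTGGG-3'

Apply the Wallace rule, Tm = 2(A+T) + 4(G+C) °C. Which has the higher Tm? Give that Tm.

Primer P1: A+T=18, G+C=1 → Tm = 2(18)+4(1) = 40°C
Primer P2: A+T=4, G+C=10 → Tm = 2(4)+4(10) = 48°C
40°C vs 48°C → primer P2 is higher.

Primer P2, 48°C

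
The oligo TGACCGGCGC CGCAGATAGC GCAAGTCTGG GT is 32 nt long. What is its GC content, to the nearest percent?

T=5, C=9, A=6, G=12
G+C = 12 + 9 = 21 out of 32 bases
%GC = 21/32 × 100 = 65.62% ≈ 66%

66%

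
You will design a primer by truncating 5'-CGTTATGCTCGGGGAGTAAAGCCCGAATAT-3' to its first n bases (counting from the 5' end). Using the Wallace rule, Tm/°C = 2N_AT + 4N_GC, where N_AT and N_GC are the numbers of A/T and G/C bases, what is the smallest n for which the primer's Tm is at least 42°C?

n = 13

First 12 bases: CGTTATGCTCGG → Tm = 38°C (< 42°C)
First 13 bases: CGTTATGCTCGGG → Tm = 42°C (≥ 42°C)
Since every base adds ≥2°C, Tm only increases with n, so the threshold is first crossed at n = 13.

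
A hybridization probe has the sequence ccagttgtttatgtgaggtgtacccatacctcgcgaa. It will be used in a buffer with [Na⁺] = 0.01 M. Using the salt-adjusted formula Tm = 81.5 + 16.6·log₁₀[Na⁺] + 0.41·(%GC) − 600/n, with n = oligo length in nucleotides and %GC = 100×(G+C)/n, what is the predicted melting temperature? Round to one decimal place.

Length n = 37. Counting bases: G=9, A=8, C=9, T=11
G+C = 18, so %GC = 18/37 × 100 = 48.649%
Salt term: 16.6 × (-2) = -33.2
GC term: 0.41 × 48.649 = 19.946; length term: −600/37 = −16.216
Tm = 81.5 + (-33.2) + 19.946 − 16.216 = 52.03 → 52.0°C

52.0°C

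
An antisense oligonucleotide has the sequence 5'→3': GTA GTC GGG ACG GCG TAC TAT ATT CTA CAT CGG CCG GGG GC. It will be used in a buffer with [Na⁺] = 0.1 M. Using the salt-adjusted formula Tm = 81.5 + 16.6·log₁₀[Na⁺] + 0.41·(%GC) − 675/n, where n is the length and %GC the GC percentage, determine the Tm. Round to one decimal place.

73.4°C

Length n = 41. Base counts: A=7, G=15, T=9, C=10
G+C = 25, so %GC = 25/41 × 100 = 60.976%
Salt term: 16.6 × (-1) = -16.6
GC term: 0.41 × 60.976 = 25; length term: −675/41 = −16.463
Tm = 81.5 + (-16.6) + 25 − 16.463 = 73.437 → 73.4°C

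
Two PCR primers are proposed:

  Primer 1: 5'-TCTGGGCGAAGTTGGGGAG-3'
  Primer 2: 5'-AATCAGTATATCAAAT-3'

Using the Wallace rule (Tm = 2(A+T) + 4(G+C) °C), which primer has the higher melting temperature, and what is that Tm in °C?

Primer 1, 62°C

Primer 1: A+T=7, G+C=12 → Tm = 2(7)+4(12) = 62°C
Primer 2: A+T=13, G+C=3 → Tm = 2(13)+4(3) = 38°C
62°C vs 38°C → primer 1 is higher.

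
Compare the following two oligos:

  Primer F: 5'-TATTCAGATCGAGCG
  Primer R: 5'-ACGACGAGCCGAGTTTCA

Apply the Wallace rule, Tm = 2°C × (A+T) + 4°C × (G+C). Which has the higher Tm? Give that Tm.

Primer R, 56°C

Primer F: A+T=8, G+C=7 → Tm = 2(8)+4(7) = 44°C
Primer R: A+T=8, G+C=10 → Tm = 2(8)+4(10) = 56°C
44°C vs 56°C → primer R is higher.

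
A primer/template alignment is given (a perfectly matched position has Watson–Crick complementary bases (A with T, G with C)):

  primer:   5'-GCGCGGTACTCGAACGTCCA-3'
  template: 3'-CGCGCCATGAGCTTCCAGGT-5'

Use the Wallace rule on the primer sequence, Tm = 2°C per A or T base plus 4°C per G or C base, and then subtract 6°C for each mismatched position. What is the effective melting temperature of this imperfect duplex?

Primer base counts: A=4, T=3, G=6, C=7 → A+T=7, G+C=13
Perfect-match Tm = 2(7) + 4(13) = 14 + 52 = 66°C
Mismatches (positions where the bases are not complementary): 1 (at position 15)
Effective Tm = 66 − 1×6 = 66 − 6 = 60°C

60°C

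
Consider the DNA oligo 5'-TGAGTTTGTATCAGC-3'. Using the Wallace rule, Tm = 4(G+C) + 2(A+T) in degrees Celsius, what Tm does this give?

42°C

Scanning the sequence gives A=3, G=4, T=6, C=2.
AT pairs contribute 9, GC pairs contribute 6.
Tm = 2(9) + 4(6) = 18 + 24 = 42°C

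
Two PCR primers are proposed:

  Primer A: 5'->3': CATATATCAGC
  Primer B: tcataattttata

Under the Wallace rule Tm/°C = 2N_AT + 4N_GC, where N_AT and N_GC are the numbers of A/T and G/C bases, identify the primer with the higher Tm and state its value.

Primer A, 30°C

Primer A: A+T=7, G+C=4 → Tm = 2(7)+4(4) = 30°C
Primer B: A+T=12, G+C=1 → Tm = 2(12)+4(1) = 28°C
30°C vs 28°C → primer A is higher.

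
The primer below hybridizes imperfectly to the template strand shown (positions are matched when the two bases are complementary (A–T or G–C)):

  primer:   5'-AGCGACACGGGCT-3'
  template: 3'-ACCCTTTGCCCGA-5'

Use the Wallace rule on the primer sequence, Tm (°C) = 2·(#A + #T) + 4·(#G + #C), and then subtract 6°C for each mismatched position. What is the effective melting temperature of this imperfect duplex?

26°C

Primer base counts: A=3, T=1, G=5, C=4 → A+T=4, G+C=9
Perfect-match Tm = 2(4) + 4(9) = 8 + 36 = 44°C
Mismatches (positions where the bases are not complementary): 3 (at positions 1, 3, 6)
Effective Tm = 44 − 3×6 = 44 − 18 = 26°C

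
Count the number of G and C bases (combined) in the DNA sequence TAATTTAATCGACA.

3

C=2, A=6, G=1, T=5
G+C = 1 + 2 = 3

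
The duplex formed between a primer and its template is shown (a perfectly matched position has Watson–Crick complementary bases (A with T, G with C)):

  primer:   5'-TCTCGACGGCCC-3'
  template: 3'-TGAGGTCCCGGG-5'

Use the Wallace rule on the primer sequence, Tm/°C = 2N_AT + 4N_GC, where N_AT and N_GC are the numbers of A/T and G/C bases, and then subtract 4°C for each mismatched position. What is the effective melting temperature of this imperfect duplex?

Primer base counts: A=1, T=2, G=3, C=6 → A+T=3, G+C=9
Perfect-match Tm = 2(3) + 4(9) = 6 + 36 = 42°C
Mismatches (positions where the bases are not complementary): 3 (at positions 1, 5, 7)
Effective Tm = 42 − 3×4 = 42 − 12 = 30°C

30°C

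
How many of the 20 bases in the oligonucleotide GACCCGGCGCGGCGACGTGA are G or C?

16

A=3, G=9, C=7, T=1
Total G or C: 9 + 7 = 16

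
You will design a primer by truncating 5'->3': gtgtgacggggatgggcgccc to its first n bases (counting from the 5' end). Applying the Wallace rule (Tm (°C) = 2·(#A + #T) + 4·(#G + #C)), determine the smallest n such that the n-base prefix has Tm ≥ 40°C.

n = 12

First 11 bases: GTGTGACGGGG → Tm = 38°C (< 40°C)
First 12 bases: GTGTGACGGGGA → Tm = 40°C (≥ 40°C)
Since every base adds ≥2°C, Tm only increases with n, so the threshold is first crossed at n = 12.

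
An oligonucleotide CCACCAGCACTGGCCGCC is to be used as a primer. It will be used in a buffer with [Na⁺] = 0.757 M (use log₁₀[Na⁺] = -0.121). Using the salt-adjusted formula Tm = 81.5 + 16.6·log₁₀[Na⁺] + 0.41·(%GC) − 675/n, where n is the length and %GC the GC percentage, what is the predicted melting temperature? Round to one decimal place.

Length n = 18. A=3, T=1, G=4, C=10
G+C = 14, so %GC = 14/18 × 100 = 77.778%
Salt term: 16.6 × (-0.121) = -2.009
GC term: 0.41 × 77.778 = 31.889; length term: −675/18 = −37.5
Tm = 81.5 + (-2.009) + 31.889 − 37.5 = 73.88 → 73.9°C

73.9°C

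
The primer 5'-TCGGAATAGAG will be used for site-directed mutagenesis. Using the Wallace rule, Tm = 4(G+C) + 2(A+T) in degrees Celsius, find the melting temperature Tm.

Counting bases: C=1, G=4, A=4, T=2
AT pairs contribute 6, GC pairs contribute 5.
Tm = 2(6) + 4(5) = 12 + 20 = 32°C

32°C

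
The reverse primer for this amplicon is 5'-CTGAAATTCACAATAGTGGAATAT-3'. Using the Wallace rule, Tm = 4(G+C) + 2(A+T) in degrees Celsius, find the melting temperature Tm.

62°C

G=4, C=3, A=10, T=7
A+T = 17, G+C = 7
Tm = 4·7 + 2·17 = 28 + 34 = 62°C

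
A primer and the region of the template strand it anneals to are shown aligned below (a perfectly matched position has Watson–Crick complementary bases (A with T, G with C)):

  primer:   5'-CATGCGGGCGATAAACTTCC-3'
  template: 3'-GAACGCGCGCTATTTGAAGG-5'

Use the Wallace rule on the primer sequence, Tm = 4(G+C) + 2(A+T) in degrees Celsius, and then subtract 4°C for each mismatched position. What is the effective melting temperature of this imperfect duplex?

54°C

Primer base counts: A=5, T=4, G=5, C=6 → A+T=9, G+C=11
Perfect-match Tm = 2(9) + 4(11) = 18 + 44 = 62°C
Mismatches (positions where the bases are not complementary): 2 (at positions 2, 7)
Effective Tm = 62 − 2×4 = 62 − 8 = 54°C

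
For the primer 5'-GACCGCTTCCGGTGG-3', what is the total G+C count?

A=1, C=5, T=3, G=6
Total G or C: 6 + 5 = 11

11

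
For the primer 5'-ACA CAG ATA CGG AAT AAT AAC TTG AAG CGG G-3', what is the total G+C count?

C=5, T=5, G=8, A=13
G+C = 8 + 5 = 13

13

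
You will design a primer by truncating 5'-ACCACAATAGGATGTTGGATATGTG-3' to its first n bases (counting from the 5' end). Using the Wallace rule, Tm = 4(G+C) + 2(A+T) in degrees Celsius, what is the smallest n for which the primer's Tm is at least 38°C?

n = 14

First 13 bases: ACCACAATAGGAT → Tm = 36°C (< 38°C)
First 14 bases: ACCACAATAGGATG → Tm = 40°C (≥ 38°C)
Since every base adds ≥2°C, Tm only increases with n, so the threshold is first crossed at n = 14.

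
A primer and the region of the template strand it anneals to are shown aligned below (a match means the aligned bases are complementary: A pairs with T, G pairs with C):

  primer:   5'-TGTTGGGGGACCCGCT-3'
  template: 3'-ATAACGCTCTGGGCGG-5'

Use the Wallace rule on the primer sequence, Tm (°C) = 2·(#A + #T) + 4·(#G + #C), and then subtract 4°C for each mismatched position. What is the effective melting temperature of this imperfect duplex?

Primer base counts: A=1, T=4, G=7, C=4 → A+T=5, G+C=11
Perfect-match Tm = 2(5) + 4(11) = 10 + 44 = 54°C
Mismatches (positions where the bases are not complementary): 4 (at positions 2, 6, 8, 16)
Effective Tm = 54 − 4×4 = 54 − 16 = 38°C

38°C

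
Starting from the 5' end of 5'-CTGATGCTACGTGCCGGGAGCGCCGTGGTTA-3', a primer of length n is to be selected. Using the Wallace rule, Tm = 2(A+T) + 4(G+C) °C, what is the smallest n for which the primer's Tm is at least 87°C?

First 25 bases: CTGATGCTACGTGCCGGGAGCGCCG → Tm = 86°C (< 87°C)
First 26 bases: CTGATGCTACGTGCCGGGAGCGCCGT → Tm = 88°C (≥ 87°C)
Each additional base adds 2°C (A/T) or 4°C (G/C), so Tm is non-decreasing in n; n = 26 is the first length to reach 87°C.

n = 26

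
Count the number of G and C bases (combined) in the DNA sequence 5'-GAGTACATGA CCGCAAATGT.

9

Scanning the sequence gives A=7, G=5, T=4, C=4.
Total G or C: 5 + 4 = 9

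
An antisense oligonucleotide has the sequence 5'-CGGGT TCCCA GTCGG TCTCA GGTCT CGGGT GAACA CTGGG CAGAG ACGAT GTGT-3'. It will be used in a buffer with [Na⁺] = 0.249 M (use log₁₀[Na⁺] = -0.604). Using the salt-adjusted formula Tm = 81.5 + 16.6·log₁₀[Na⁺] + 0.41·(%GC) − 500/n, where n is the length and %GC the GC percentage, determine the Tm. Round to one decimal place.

Length n = 54. Base counts: G=20, A=9, T=12, C=13
G+C = 33, so %GC = 33/54 × 100 = 61.111%
Salt term: 16.6 × (-0.604) = -10.026
GC term: 0.41 × 61.111 = 25.056; length term: −500/54 = −9.259
Tm = 81.5 + (-10.026) + 25.056 − 9.259 = 87.271 → 87.3°C

87.3°C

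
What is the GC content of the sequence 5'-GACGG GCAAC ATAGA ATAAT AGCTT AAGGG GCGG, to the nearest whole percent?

Base counts: C=5, A=12, G=12, T=5
G+C = 12 + 5 = 17 out of 34 bases
%GC = 17/34 × 100 = 50% ≈ 50%

50%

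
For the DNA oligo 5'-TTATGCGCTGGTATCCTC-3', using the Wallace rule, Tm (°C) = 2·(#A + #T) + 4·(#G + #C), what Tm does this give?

54°C

Counting bases: A=2, G=4, T=7, C=5
So N_AT = 9 and N_GC = 9.
Tm = 2(9) + 4(9) = 18 + 36 = 54°C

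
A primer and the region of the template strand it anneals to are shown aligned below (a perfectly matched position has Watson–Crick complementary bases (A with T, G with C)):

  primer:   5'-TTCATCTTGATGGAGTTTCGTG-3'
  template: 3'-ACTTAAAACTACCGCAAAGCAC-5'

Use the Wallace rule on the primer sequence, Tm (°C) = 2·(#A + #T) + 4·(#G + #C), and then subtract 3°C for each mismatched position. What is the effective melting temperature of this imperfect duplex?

50°C

Primer base counts: A=3, T=10, G=6, C=3 → A+T=13, G+C=9
Perfect-match Tm = 2(13) + 4(9) = 26 + 36 = 62°C
Mismatches (positions where the bases are not complementary): 4 (at positions 2, 3, 6, 14)
Effective Tm = 62 − 4×3 = 62 − 12 = 50°C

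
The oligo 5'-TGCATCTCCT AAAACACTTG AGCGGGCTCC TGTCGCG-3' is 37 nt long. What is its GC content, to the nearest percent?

57%

A=7, G=9, T=9, C=12
G+C = 9 + 12 = 21 out of 37 bases
%GC = 21/37 × 100 = 56.76% ≈ 57%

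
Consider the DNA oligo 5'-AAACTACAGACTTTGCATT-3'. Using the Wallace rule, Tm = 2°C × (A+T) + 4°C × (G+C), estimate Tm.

Counting bases: T=6, C=4, A=7, G=2
A+T = 13, G+C = 6
Tm = 2×13 + 4×6 = 50°C

50°C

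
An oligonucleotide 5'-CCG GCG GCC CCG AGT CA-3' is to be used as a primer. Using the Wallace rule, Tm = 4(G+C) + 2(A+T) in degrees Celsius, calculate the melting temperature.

62°C

Scanning the sequence gives G=6, C=8, T=1, A=2.
AT pairs contribute 3, GC pairs contribute 14.
Tm = 4·14 + 2·3 = 56 + 6 = 62°C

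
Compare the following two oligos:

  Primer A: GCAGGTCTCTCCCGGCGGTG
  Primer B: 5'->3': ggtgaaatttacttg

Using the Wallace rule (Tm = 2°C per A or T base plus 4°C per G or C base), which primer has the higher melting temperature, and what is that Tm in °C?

Primer A, 70°C

Primer A: A+T=5, G+C=15 → Tm = 2(5)+4(15) = 70°C
Primer B: A+T=10, G+C=5 → Tm = 2(10)+4(5) = 40°C
70°C vs 40°C → primer A is higher.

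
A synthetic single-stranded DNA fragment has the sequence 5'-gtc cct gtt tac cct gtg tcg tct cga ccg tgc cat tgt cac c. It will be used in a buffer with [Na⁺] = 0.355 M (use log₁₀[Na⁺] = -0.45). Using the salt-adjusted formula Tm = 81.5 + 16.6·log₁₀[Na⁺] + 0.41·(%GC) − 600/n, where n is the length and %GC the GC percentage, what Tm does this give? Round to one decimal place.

83.9°C

Length n = 43. Counting bases: T=14, A=4, G=9, C=16
G+C = 25, so %GC = 25/43 × 100 = 58.14%
Salt term: 16.6 × (-0.45) = -7.47
GC term: 0.41 × 58.14 = 23.837; length term: −600/43 = −13.953
Tm = 81.5 + (-7.47) + 23.837 − 13.953 = 83.914 → 83.9°C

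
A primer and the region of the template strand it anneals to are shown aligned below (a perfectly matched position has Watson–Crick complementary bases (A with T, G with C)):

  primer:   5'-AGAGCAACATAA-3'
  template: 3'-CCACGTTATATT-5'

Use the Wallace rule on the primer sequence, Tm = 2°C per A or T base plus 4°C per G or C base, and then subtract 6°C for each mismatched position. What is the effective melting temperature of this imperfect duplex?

Primer base counts: A=7, T=1, G=2, C=2 → A+T=8, G+C=4
Perfect-match Tm = 2(8) + 4(4) = 16 + 16 = 32°C
Mismatches (positions where the bases are not complementary): 3 (at positions 1, 3, 8)
Effective Tm = 32 − 3×6 = 32 − 18 = 14°C

14°C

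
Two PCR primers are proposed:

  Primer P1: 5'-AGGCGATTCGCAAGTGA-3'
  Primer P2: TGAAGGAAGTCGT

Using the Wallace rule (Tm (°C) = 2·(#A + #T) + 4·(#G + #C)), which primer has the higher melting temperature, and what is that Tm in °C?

Primer P1, 52°C

Primer P1: A+T=8, G+C=9 → Tm = 2(8)+4(9) = 52°C
Primer P2: A+T=7, G+C=6 → Tm = 2(7)+4(6) = 38°C
52°C vs 38°C → primer P1 is higher.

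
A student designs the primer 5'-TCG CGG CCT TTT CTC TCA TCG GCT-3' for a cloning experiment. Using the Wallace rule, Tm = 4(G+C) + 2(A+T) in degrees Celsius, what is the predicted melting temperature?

C=9, T=9, A=1, G=5
A+T = 10, G+C = 14
Tm = 2×10 + 4×14 = 76°C

76°C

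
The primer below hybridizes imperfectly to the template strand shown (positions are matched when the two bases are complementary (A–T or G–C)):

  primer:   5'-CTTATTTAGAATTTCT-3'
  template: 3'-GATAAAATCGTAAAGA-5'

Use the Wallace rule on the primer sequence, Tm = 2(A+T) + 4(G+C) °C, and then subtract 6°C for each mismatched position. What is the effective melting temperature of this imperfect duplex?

Primer base counts: A=4, T=9, G=1, C=2 → A+T=13, G+C=3
Perfect-match Tm = 2(13) + 4(3) = 26 + 12 = 38°C
Mismatches (positions where the bases are not complementary): 3 (at positions 3, 4, 10)
Effective Tm = 38 − 3×6 = 38 − 18 = 20°C

20°C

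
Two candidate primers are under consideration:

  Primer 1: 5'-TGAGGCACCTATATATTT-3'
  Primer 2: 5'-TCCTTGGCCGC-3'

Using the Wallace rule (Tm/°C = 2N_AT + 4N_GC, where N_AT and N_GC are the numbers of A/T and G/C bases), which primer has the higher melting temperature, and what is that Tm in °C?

Primer 1: A+T=12, G+C=6 → Tm = 2(12)+4(6) = 48°C
Primer 2: A+T=3, G+C=8 → Tm = 2(3)+4(8) = 38°C
48°C vs 38°C → primer 1 is higher.

Primer 1, 48°C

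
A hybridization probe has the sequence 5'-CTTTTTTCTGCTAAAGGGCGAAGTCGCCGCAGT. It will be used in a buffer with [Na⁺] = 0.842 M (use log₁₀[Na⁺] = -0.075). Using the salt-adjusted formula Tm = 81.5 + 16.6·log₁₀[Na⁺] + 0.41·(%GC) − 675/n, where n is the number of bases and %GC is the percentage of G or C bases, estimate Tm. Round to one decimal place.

80.9°C

Length n = 33. G=9, T=10, C=8, A=6
G+C = 17, so %GC = 17/33 × 100 = 51.515%
Salt term: 16.6 × (-0.075) = -1.245
GC term: 0.41 × 51.515 = 21.121; length term: −675/33 = −20.455
Tm = 81.5 + (-1.245) + 21.121 − 20.455 = 80.921 → 80.9°C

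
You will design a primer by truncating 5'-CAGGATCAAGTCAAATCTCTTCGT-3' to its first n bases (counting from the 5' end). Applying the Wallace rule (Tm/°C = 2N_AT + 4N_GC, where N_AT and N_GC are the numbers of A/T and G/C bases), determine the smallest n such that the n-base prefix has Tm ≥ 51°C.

n = 19

First 18 bases: CAGGATCAAGTCAAATCT → Tm = 50°C (< 51°C)
First 19 bases: CAGGATCAAGTCAAATCTC → Tm = 54°C (≥ 51°C)
Each additional base adds 2°C (A/T) or 4°C (G/C), so Tm is non-decreasing in n; n = 19 is the first length to reach 51°C.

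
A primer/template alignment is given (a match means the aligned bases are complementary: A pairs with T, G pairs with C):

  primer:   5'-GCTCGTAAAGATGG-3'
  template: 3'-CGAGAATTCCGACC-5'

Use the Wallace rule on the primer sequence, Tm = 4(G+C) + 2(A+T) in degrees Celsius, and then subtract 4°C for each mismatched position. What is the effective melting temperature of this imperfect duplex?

Primer base counts: A=4, T=3, G=5, C=2 → A+T=7, G+C=7
Perfect-match Tm = 2(7) + 4(7) = 14 + 28 = 42°C
Mismatches (positions where the bases are not complementary): 3 (at positions 5, 9, 11)
Effective Tm = 42 − 3×4 = 42 − 12 = 30°C

30°C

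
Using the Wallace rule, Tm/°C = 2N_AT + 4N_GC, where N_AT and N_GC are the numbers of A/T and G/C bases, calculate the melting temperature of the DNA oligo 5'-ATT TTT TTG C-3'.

Base counts: C=1, G=1, T=7, A=1
A+T = 8, G+C = 2
Tm = 2×8 + 4×2 = 24°C

24°C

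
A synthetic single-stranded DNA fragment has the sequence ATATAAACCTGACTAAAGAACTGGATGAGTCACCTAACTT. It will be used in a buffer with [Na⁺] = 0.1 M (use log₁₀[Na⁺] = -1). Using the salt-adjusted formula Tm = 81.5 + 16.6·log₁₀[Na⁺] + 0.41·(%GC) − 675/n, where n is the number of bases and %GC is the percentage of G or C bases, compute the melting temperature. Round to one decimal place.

62.4°C

Length n = 40. Base counts: G=6, A=16, C=8, T=10
G+C = 14, so %GC = 14/40 × 100 = 35%
Salt term: 16.6 × (-1) = -16.6
GC term: 0.41 × 35 = 14.35; length term: −675/40 = −16.875
Tm = 81.5 + (-16.6) + 14.35 − 16.875 = 62.375 → 62.4°C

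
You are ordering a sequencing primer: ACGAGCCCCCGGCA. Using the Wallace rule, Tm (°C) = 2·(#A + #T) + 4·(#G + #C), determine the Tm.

Base counts: C=7, T=0, A=3, G=4
AT pairs contribute 3, GC pairs contribute 11.
Tm = 2×3 + 4×11 = 50°C

50°C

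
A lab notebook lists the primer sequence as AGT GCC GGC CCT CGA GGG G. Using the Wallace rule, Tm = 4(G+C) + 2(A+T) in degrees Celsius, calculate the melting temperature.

68°C

Base counts: T=2, C=6, G=9, A=2
So N_AT = 4 and N_GC = 15.
Tm = 2(4) + 4(15) = 8 + 60 = 68°C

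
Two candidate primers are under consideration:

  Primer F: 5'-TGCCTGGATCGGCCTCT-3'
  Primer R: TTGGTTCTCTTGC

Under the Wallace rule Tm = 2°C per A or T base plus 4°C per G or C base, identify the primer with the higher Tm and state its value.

Primer F: A+T=6, G+C=11 → Tm = 2(6)+4(11) = 56°C
Primer R: A+T=7, G+C=6 → Tm = 2(7)+4(6) = 38°C
56°C vs 38°C → primer F is higher.

Primer F, 56°C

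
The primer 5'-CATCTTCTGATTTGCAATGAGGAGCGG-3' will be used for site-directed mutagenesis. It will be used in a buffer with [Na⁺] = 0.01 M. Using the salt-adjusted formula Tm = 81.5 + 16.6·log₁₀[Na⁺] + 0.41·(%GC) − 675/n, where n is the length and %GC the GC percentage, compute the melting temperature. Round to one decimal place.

Length n = 27. Counting bases: G=8, A=6, C=5, T=8
G+C = 13, so %GC = 13/27 × 100 = 48.148%
Salt term: 16.6 × (-2) = -33.2
GC term: 0.41 × 48.148 = 19.741; length term: −675/27 = −25
Tm = 81.5 + (-33.2) + 19.741 − 25 = 43.041 → 43.0°C

43.0°C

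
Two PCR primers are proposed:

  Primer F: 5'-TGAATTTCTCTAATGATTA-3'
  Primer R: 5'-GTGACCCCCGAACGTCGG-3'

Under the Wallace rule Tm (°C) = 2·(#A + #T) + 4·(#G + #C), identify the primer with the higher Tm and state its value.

Primer R, 62°C

Primer F: A+T=15, G+C=4 → Tm = 2(15)+4(4) = 46°C
Primer R: A+T=5, G+C=13 → Tm = 2(5)+4(13) = 62°C
46°C vs 62°C → primer R is higher.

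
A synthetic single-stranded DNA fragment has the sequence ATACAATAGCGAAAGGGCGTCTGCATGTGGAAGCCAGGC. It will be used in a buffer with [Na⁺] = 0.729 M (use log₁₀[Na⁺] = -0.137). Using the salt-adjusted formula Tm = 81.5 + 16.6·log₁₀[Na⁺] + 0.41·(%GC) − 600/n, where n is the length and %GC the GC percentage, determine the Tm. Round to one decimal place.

85.9°C

Length n = 39. Scanning the sequence gives C=8, T=6, A=12, G=13.
G+C = 21, so %GC = 21/39 × 100 = 53.846%
Salt term: 16.6 × (-0.137) = -2.274
GC term: 0.41 × 53.846 = 22.077; length term: −600/39 = −15.385
Tm = 81.5 + (-2.274) + 22.077 − 15.385 = 85.918 → 85.9°C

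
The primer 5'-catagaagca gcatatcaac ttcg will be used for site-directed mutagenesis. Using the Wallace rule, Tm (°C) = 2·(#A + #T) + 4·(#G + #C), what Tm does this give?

Counting bases: C=6, A=9, T=5, G=4
A+T = 14, G+C = 10
Tm = 4·10 + 2·14 = 40 + 28 = 68°C

68°C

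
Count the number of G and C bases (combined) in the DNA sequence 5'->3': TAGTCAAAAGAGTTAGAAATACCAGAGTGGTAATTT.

11

Scanning the sequence gives C=3, A=15, T=10, G=8.
Total G or C: 8 + 3 = 11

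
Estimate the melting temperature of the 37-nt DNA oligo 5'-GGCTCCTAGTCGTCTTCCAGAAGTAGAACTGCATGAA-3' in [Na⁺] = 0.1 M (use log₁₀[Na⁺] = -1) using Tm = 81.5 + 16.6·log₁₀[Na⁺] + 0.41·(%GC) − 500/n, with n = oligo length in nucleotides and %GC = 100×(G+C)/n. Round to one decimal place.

Length n = 37. Base counts: C=9, T=9, G=9, A=10
G+C = 18, so %GC = 18/37 × 100 = 48.649%
Salt term: 16.6 × (-1) = -16.6
GC term: 0.41 × 48.649 = 19.946; length term: −500/37 = −13.514
Tm = 81.5 + (-16.6) + 19.946 − 13.514 = 71.332 → 71.3°C

71.3°C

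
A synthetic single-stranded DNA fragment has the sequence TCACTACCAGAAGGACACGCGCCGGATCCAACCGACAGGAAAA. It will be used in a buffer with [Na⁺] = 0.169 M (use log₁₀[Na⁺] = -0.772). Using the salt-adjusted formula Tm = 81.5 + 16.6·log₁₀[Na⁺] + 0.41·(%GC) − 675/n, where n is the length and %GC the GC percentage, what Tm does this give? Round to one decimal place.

Length n = 43. G=10, T=3, C=14, A=16
G+C = 24, so %GC = 24/43 × 100 = 55.814%
Salt term: 16.6 × (-0.772) = -12.815
GC term: 0.41 × 55.814 = 22.884; length term: −675/43 = −15.698
Tm = 81.5 + (-12.815) + 22.884 − 15.698 = 75.871 → 75.9°C

75.9°C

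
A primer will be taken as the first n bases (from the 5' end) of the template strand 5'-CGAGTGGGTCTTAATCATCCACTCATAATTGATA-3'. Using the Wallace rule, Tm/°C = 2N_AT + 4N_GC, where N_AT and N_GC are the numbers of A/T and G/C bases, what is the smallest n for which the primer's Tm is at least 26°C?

First 7 bases: CGAGTGG → Tm = 24°C (< 26°C)
First 8 bases: CGAGTGGG → Tm = 28°C (≥ 26°C)
Each additional base adds 2°C (A/T) or 4°C (G/C), so Tm is non-decreasing in n; n = 8 is the first length to reach 26°C.

n = 8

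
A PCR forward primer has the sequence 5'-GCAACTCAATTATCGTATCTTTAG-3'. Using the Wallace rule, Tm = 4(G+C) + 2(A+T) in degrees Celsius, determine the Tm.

64°C

Counting bases: T=9, A=7, C=5, G=3
AT pairs contribute 16, GC pairs contribute 8.
Tm = 4·8 + 2·16 = 32 + 32 = 64°C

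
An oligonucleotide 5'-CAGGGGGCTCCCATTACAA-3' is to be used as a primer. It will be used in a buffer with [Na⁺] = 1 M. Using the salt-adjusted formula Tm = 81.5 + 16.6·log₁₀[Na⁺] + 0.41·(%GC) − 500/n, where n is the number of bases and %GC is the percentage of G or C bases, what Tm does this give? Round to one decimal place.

Length n = 19. G=5, T=3, C=6, A=5
G+C = 11, so %GC = 11/19 × 100 = 57.895%
Salt term: 16.6 × (0) = 0
GC term: 0.41 × 57.895 = 23.737; length term: −500/19 = −26.316
Tm = 81.5 + (0) + 23.737 − 26.316 = 78.921 → 78.9°C

78.9°C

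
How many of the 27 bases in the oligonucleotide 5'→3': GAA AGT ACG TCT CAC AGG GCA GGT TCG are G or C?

15

Counting bases: T=5, A=7, C=6, G=9
G+C = 9 + 6 = 15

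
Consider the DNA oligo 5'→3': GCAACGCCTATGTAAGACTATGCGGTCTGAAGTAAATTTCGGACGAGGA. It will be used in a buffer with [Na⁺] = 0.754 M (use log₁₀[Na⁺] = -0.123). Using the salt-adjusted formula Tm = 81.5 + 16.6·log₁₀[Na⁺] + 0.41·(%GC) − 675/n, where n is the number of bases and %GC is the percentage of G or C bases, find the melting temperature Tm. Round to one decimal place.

Length n = 49. Base counts: C=9, G=14, A=15, T=11
G+C = 23, so %GC = 23/49 × 100 = 46.939%
Salt term: 16.6 × (-0.123) = -2.042
GC term: 0.41 × 46.939 = 19.245; length term: −675/49 = −13.776
Tm = 81.5 + (-2.042) + 19.245 − 13.776 = 84.927 → 84.9°C

84.9°C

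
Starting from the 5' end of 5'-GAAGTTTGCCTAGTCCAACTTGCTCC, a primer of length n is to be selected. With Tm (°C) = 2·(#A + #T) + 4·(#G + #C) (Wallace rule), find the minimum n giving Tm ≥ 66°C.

n = 23

First 22 bases: GAAGTTTGCCTAGTCCAACTTG → Tm = 64°C (< 66°C)
First 23 bases: GAAGTTTGCCTAGTCCAACTTGC → Tm = 68°C (≥ 66°C)
Each additional base adds 2°C (A/T) or 4°C (G/C), so Tm is non-decreasing in n; n = 23 is the first length to reach 66°C.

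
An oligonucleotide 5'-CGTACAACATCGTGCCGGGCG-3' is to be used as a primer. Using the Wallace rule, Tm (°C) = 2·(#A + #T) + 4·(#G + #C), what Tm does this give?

Base counts: G=7, A=4, C=7, T=3
AT pairs contribute 7, GC pairs contribute 14.
Tm = 4·14 + 2·7 = 56 + 14 = 70°C

70°C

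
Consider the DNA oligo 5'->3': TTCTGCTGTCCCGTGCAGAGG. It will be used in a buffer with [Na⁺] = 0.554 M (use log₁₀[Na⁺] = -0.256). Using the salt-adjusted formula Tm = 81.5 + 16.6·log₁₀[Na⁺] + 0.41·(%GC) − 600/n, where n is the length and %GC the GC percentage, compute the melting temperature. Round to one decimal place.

Length n = 21. Counting bases: C=6, T=6, A=2, G=7
G+C = 13, so %GC = 13/21 × 100 = 61.905%
Salt term: 16.6 × (-0.256) = -4.25
GC term: 0.41 × 61.905 = 25.381; length term: −600/21 = −28.571
Tm = 81.5 + (-4.25) + 25.381 − 28.571 = 74.06 → 74.1°C

74.1°C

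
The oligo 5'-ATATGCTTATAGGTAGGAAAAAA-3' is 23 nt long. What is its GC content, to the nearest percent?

26%

T=6, G=5, C=1, A=11
G+C = 5 + 1 = 6 out of 23 bases
%GC = 6/23 × 100 = 26.09% ≈ 26%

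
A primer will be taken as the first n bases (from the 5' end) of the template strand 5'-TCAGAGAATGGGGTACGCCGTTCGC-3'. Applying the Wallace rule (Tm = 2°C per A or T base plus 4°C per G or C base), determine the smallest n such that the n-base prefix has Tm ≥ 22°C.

First 7 bases: TCAGAGA → Tm = 20°C (< 22°C)
First 8 bases: TCAGAGAA → Tm = 22°C (≥ 22°C)
Each additional base adds 2°C (A/T) or 4°C (G/C), so Tm is non-decreasing in n; n = 8 is the first length to reach 22°C.

n = 8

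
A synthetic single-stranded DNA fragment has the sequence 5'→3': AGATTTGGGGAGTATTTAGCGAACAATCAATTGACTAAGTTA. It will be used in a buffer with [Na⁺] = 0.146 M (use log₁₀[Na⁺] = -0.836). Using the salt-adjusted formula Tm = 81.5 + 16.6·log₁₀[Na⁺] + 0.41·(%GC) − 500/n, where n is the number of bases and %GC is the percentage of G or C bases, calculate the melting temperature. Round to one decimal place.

Length n = 42. Counting bases: G=10, C=4, A=15, T=13
G+C = 14, so %GC = 14/42 × 100 = 33.333%
Salt term: 16.6 × (-0.836) = -13.878
GC term: 0.41 × 33.333 = 13.667; length term: −500/42 = −11.905
Tm = 81.5 + (-13.878) + 13.667 − 11.905 = 69.384 → 69.4°C

69.4°C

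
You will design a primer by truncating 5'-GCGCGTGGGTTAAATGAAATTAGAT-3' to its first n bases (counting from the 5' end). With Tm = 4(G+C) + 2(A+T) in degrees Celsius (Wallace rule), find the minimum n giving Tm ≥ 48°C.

n = 16

First 15 bases: GCGCGTGGGTTAAAT → Tm = 46°C (< 48°C)
First 16 bases: GCGCGTGGGTTAAATG → Tm = 50°C (≥ 48°C)
Each additional base adds 2°C (A/T) or 4°C (G/C), so Tm is non-decreasing in n; n = 16 is the first length to reach 48°C.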